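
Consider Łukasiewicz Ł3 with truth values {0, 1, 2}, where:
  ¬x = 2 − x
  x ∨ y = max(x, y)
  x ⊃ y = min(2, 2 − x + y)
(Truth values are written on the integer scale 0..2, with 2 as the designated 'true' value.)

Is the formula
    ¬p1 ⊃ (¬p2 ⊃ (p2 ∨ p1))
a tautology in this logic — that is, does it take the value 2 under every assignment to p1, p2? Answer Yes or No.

No

Counterexample: take p1 = 0, p2 = 0.
¬p1 = ¬0 = 2
¬p2 = ¬0 = 2
p2 ∨ p1 = 0 ∨ 0 = 0
¬p2 ⊃ (p2 ∨ p1) = 2 ⊃ 0 = 0
¬p1 ⊃ (¬p2 ⊃ (p2 ∨ p1)) = 2 ⊃ 0 = 0
This gives 0 ≠ 2.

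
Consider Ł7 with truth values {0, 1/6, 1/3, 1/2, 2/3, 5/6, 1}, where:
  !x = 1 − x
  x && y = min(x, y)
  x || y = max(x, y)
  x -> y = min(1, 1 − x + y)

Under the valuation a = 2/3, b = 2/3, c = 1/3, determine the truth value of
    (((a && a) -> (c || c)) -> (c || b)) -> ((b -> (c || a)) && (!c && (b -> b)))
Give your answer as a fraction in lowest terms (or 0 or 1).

a && a = 2/3 && 2/3 = 2/3
c || c = 1/3 || 1/3 = 1/3
(a && a) -> (c || c) = 2/3 -> 1/3 = 2/3
c || b = 1/3 || 2/3 = 2/3
((a && a) -> (c || c)) -> (c || b) = 2/3 -> 2/3 = 1
c || a = 1/3 || 2/3 = 2/3
b -> (c || a) = 2/3 -> 2/3 = 1
!c = !1/3 = 2/3
b -> b = 2/3 -> 2/3 = 1
!c && (b -> b) = 2/3 && 1 = 2/3
(b -> (c || a)) && (!c && (b -> b)) = 1 && 2/3 = 2/3
(((a && a) -> (c || c)) -> (c || b)) -> ((b -> (c || a)) && (!c && (b -> b))) = 1 -> 2/3 = 2/3

2/3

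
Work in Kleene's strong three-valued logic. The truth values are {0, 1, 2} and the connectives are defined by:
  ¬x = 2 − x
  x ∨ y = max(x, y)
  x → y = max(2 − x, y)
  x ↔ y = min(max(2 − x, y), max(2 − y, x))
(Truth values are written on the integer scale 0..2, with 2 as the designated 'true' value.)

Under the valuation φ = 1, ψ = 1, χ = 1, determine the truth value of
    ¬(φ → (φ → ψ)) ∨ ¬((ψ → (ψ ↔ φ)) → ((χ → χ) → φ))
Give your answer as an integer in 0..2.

φ → ψ = 1 → 1 = 1
φ → (φ → ψ) = 1 → 1 = 1
¬(φ → (φ → ψ)) = ¬1 = 1
ψ ↔ φ = 1 ↔ 1 = 1
ψ → (ψ ↔ φ) = 1 → 1 = 1
χ → χ = 1 → 1 = 1
(χ → χ) → φ = 1 → 1 = 1
(ψ → (ψ ↔ φ)) → ((χ → χ) → φ) = 1 → 1 = 1
¬((ψ → (ψ ↔ φ)) → ((χ → χ) → φ)) = ¬1 = 1
¬(φ → (φ → ψ)) ∨ ¬((ψ → (ψ ↔ φ)) → ((χ → χ) → φ)) = 1 ∨ 1 = 1

1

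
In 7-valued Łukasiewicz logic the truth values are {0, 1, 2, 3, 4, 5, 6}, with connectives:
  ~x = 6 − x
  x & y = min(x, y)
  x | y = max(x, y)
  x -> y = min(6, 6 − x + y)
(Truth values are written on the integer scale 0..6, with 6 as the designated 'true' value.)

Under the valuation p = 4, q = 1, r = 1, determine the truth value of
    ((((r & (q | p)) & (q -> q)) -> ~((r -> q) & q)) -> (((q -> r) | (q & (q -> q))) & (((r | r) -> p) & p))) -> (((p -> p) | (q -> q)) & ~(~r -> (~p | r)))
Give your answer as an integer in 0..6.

5

q | p = 1 | 4 = 4
r & (q | p) = 1 & 4 = 1
q -> q = 1 -> 1 = 6
(r & (q | p)) & (q -> q) = 1 & 6 = 1
r -> q = 1 -> 1 = 6
(r -> q) & q = 6 & 1 = 1
~((r -> q) & q) = ~1 = 5
((r & (q | p)) & (q -> q)) -> ~((r -> q) & q) = 1 -> 5 = 6
q -> r = 1 -> 1 = 6
q -> q = 1 -> 1 = 6
q & (q -> q) = 1 & 6 = 1
(q -> r) | (q & (q -> q)) = 6 | 1 = 6
r | r = 1 | 1 = 1
(r | r) -> p = 1 -> 4 = 6
((r | r) -> p) & p = 6 & 4 = 4
((q -> r) | (q & (q -> q))) & (((r | r) -> p) & p) = 6 & 4 = 4
(((r & (q | p)) & (q -> q)) -> ~((r -> q) & q)) -> (((q -> r) | (q & (q -> q))) & (((r | r) -> p) & p)) = 6 -> 4 = 4
p -> p = 4 -> 4 = 6
q -> q = 1 -> 1 = 6
(p -> p) | (q -> q) = 6 | 6 = 6
~r = ~1 = 5
~p = ~4 = 2
~p | r = 2 | 1 = 2
~r -> (~p | r) = 5 -> 2 = 3
~(~r -> (~p | r)) = ~3 = 3
((p -> p) | (q -> q)) & ~(~r -> (~p | r)) = 6 & 3 = 3
((((r & (q | p)) & (q -> q)) -> ~((r -> q) & q)) -> (((q -> r) | (q & (q -> q))) & (((r | r) -> p) & p))) -> (((p -> p) | (q -> q)) & ~(~r -> (~p | r))) = 4 -> 3 = 5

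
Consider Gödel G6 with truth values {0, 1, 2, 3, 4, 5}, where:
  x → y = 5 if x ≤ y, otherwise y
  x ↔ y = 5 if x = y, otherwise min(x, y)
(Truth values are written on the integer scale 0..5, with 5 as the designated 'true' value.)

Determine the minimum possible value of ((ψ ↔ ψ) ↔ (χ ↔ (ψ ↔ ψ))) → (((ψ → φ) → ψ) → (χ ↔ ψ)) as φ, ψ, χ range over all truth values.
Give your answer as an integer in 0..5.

1

Take φ = 0, ψ = 1, χ = 2:
ψ ↔ ψ = 1 ↔ 1 = 5
ψ ↔ ψ = 1 ↔ 1 = 5
χ ↔ (ψ ↔ ψ) = 2 ↔ 5 = 2
(ψ ↔ ψ) ↔ (χ ↔ (ψ ↔ ψ)) = 5 ↔ 2 = 2
ψ → φ = 1 → 0 = 0
(ψ → φ) → ψ = 0 → 1 = 5
χ ↔ ψ = 2 ↔ 1 = 1
((ψ → φ) → ψ) → (χ ↔ ψ) = 5 → 1 = 1
((ψ ↔ ψ) ↔ (χ ↔ (ψ ↔ ψ))) → (((ψ → φ) → ψ) → (χ ↔ ψ)) = 2 → 1 = 1
No assignment yields a value below 1, so this is the minimum.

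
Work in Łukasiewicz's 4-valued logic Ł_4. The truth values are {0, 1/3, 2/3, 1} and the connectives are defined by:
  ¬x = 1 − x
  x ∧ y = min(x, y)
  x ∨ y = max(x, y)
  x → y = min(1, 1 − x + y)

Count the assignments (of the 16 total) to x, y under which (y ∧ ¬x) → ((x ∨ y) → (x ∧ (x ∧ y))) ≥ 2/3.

15

x = 0, y = 0 ↦ 1  ≥
x = 0, y = 1/3 ↦ 1  ≥
x = 0, y = 2/3 ↦ 2/3  ≥
x = 0, y = 1 ↦ 0  <
x = 1/3, y = 0 ↦ 1  ≥
x = 1/3, y = 1/3 ↦ 1  ≥
x = 1/3, y = 2/3 ↦ 1  ≥
x = 1/3, y = 1 ↦ 2/3  ≥
x = 2/3, y = 0 ↦ 1  ≥
x = 2/3, y = 1/3 ↦ 1  ≥
x = 2/3, y = 2/3 ↦ 1  ≥
x = 2/3, y = 1 ↦ 1  ≥
x = 1, y = 0 ↦ 1  ≥
x = 1, y = 1/3 ↦ 1  ≥
x = 1, y = 2/3 ↦ 1  ≥
x = 1, y = 1 ↦ 1  ≥
So 15 of the 16 assignments meet the threshold.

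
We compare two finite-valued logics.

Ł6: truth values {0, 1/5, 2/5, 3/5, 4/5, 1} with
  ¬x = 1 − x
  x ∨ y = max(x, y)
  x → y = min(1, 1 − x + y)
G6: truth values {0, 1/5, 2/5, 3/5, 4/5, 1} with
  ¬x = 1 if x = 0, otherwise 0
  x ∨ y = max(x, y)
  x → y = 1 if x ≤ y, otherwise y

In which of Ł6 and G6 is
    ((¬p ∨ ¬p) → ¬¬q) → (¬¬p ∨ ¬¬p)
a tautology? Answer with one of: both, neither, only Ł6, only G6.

In Ł6: at p = 0, q = 1/5 the value is 4/5 — not a tautology.
In G6: at p = 0, q = 1/5 the value is 0 — not a tautology.

neither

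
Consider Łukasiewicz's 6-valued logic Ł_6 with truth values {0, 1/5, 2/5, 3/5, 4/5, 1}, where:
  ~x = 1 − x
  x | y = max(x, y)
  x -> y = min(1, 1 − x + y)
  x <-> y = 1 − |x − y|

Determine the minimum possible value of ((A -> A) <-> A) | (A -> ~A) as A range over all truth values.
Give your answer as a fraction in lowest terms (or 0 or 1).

Take A = 3/5:
A -> A = 3/5 -> 3/5 = 1
(A -> A) <-> A = 1 <-> 3/5 = 3/5
~A = ~3/5 = 2/5
A -> ~A = 3/5 -> 2/5 = 4/5
((A -> A) <-> A) | (A -> ~A) = 3/5 | 4/5 = 4/5
No assignment yields a value below 4/5, so this is the minimum.

4/5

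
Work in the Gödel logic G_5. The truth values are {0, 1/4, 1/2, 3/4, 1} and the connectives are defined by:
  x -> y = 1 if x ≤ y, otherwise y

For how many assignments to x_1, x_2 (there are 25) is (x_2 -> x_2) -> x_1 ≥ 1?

value 1: 5 assignments (counts)
value 3/4: 5 assignments
value 1/2: 5 assignments
value 1/4: 5 assignments
value 0: 5 assignments
So 5 of the 25 assignments meet the threshold.

5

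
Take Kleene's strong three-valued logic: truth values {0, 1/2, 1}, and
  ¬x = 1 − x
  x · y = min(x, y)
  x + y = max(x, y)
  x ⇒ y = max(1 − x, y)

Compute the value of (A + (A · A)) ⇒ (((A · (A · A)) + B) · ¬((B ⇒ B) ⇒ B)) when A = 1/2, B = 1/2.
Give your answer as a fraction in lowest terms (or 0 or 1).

1/2

A · A = 1/2 · 1/2 = 1/2
A + (A · A) = 1/2 + 1/2 = 1/2
A · A = 1/2 · 1/2 = 1/2
A · (A · A) = 1/2 · 1/2 = 1/2
(A · (A · A)) + B = 1/2 + 1/2 = 1/2
B ⇒ B = 1/2 ⇒ 1/2 = 1/2
(B ⇒ B) ⇒ B = 1/2 ⇒ 1/2 = 1/2
¬((B ⇒ B) ⇒ B) = ¬1/2 = 1/2
((A · (A · A)) + B) · ¬((B ⇒ B) ⇒ B) = 1/2 · 1/2 = 1/2
(A + (A · A)) ⇒ (((A · (A · A)) + B) · ¬((B ⇒ B) ⇒ B)) = 1/2 ⇒ 1/2 = 1/2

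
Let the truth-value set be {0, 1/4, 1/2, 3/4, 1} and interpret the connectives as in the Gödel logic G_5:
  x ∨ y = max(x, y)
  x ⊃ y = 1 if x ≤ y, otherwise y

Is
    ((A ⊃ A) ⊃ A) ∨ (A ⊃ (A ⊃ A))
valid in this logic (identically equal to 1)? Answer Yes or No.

Yes

A = 0 ↦ 1
A = 1/4 ↦ 1
A = 1/2 ↦ 1
A = 3/4 ↦ 1
A = 1 ↦ 1
Every assignment gives a value ≥ 1.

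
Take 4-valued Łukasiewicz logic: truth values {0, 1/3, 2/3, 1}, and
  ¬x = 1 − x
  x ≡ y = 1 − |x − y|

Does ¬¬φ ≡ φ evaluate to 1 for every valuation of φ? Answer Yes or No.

φ = 0 ↦ 1
φ = 1/3 ↦ 1
φ = 2/3 ↦ 1
φ = 1 ↦ 1
Every assignment gives a value ≥ 1.

Yes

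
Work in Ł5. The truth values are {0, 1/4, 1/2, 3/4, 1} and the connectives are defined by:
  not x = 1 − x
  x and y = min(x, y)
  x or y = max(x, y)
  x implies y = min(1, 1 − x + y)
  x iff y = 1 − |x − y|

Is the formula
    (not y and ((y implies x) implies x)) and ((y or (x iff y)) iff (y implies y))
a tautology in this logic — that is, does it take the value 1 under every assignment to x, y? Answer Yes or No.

No

Counterexample: take x = 0, y = 0.
not y = not 0 = 1
y implies x = 0 implies 0 = 1
(y implies x) implies x = 1 implies 0 = 0
not y and ((y implies x) implies x) = 1 and 0 = 0
x iff y = 0 iff 0 = 1
y or (x iff y) = 0 or 1 = 1
y implies y = 0 implies 0 = 1
(y or (x iff y)) iff (y implies y) = 1 iff 1 = 1
(not y and ((y implies x) implies x)) and ((y or (x iff y)) iff (y implies y)) = 0 and 1 = 0
This gives 0 ≠ 1.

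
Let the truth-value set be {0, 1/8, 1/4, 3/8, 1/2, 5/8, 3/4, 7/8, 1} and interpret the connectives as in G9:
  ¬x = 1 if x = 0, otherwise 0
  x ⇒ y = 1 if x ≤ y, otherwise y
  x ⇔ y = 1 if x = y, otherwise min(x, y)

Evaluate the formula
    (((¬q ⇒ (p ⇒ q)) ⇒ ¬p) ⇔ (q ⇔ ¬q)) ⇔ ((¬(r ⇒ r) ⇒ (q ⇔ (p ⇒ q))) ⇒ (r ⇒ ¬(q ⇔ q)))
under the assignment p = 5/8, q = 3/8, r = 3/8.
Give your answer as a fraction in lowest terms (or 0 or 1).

0

¬q = ¬3/8 = 0
p ⇒ q = 5/8 ⇒ 3/8 = 3/8
¬q ⇒ (p ⇒ q) = 0 ⇒ 3/8 = 1
¬p = ¬5/8 = 0
(¬q ⇒ (p ⇒ q)) ⇒ ¬p = 1 ⇒ 0 = 0
¬q = ¬3/8 = 0
q ⇔ ¬q = 3/8 ⇔ 0 = 0
((¬q ⇒ (p ⇒ q)) ⇒ ¬p) ⇔ (q ⇔ ¬q) = 0 ⇔ 0 = 1
r ⇒ r = 3/8 ⇒ 3/8 = 1
¬(r ⇒ r) = ¬1 = 0
p ⇒ q = 5/8 ⇒ 3/8 = 3/8
q ⇔ (p ⇒ q) = 3/8 ⇔ 3/8 = 1
¬(r ⇒ r) ⇒ (q ⇔ (p ⇒ q)) = 0 ⇒ 1 = 1
q ⇔ q = 3/8 ⇔ 3/8 = 1
¬(q ⇔ q) = ¬1 = 0
r ⇒ ¬(q ⇔ q) = 3/8 ⇒ 0 = 0
(¬(r ⇒ r) ⇒ (q ⇔ (p ⇒ q))) ⇒ (r ⇒ ¬(q ⇔ q)) = 1 ⇒ 0 = 0
(((¬q ⇒ (p ⇒ q)) ⇒ ¬p) ⇔ (q ⇔ ¬q)) ⇔ ((¬(r ⇒ r) ⇒ (q ⇔ (p ⇒ q))) ⇒ (r ⇒ ¬(q ⇔ q))) = 1 ⇔ 0 = 0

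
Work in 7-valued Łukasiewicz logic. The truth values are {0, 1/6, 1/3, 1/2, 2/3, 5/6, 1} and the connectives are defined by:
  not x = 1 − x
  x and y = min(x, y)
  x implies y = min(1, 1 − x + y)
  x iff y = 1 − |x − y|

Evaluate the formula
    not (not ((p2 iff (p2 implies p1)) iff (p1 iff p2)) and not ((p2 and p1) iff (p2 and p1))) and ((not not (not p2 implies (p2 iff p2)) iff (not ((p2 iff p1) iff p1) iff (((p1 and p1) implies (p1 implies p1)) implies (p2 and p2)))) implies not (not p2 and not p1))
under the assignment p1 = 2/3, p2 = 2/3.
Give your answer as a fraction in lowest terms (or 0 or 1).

p2 implies p1 = 2/3 implies 2/3 = 1
p2 iff (p2 implies p1) = 2/3 iff 1 = 2/3
p1 iff p2 = 2/3 iff 2/3 = 1
(p2 iff (p2 implies p1)) iff (p1 iff p2) = 2/3 iff 1 = 2/3
not ((p2 iff (p2 implies p1)) iff (p1 iff p2)) = not 2/3 = 1/3
p2 and p1 = 2/3 and 2/3 = 2/3
p2 and p1 = 2/3 and 2/3 = 2/3
(p2 and p1) iff (p2 and p1) = 2/3 iff 2/3 = 1
not ((p2 and p1) iff (p2 and p1)) = not 1 = 0
not ((p2 iff (p2 implies p1)) iff (p1 iff p2)) and not ((p2 and p1) iff (p2 and p1)) = 1/3 and 0 = 0
not (not ((p2 iff (p2 implies p1)) iff (p1 iff p2)) and not ((p2 and p1) iff (p2 and p1))) = not 0 = 1
not p2 = not 2/3 = 1/3
p2 iff p2 = 2/3 iff 2/3 = 1
not p2 implies (p2 iff p2) = 1/3 implies 1 = 1
not (not p2 implies (p2 iff p2)) = not 1 = 0
not not (not p2 implies (p2 iff p2)) = not 0 = 1
p2 iff p1 = 2/3 iff 2/3 = 1
(p2 iff p1) iff p1 = 1 iff 2/3 = 2/3
not ((p2 iff p1) iff p1) = not 2/3 = 1/3
p1 and p1 = 2/3 and 2/3 = 2/3
p1 implies p1 = 2/3 implies 2/3 = 1
(p1 and p1) implies (p1 implies p1) = 2/3 implies 1 = 1
p2 and p2 = 2/3 and 2/3 = 2/3
((p1 and p1) implies (p1 implies p1)) implies (p2 and p2) = 1 implies 2/3 = 2/3
not ((p2 iff p1) iff p1) iff (((p1 and p1) implies (p1 implies p1)) implies (p2 and p2)) = 1/3 iff 2/3 = 2/3
not not (not p2 implies (p2 iff p2)) iff (not ((p2 iff p1) iff p1) iff (((p1 and p1) implies (p1 implies p1)) implies (p2 and p2))) = 1 iff 2/3 = 2/3
not p2 = not 2/3 = 1/3
not p1 = not 2/3 = 1/3
not p2 and not p1 = 1/3 and 1/3 = 1/3
not (not p2 and not p1) = not 1/3 = 2/3
(not not (not p2 implies (p2 iff p2)) iff (not ((p2 iff p1) iff p1) iff (((p1 and p1) implies (p1 implies p1)) implies (p2 and p2)))) implies not (not p2 and not p1) = 2/3 implies 2/3 = 1
not (not ((p2 iff (p2 implies p1)) iff (p1 iff p2)) and not ((p2 and p1) iff (p2 and p1))) and ((not not (not p2 implies (p2 iff p2)) iff (not ((p2 iff p1) iff p1) iff (((p1 and p1) implies (p1 implies p1)) implies (p2 and p2)))) implies not (not p2 and not p1)) = 1 and 1 = 1

1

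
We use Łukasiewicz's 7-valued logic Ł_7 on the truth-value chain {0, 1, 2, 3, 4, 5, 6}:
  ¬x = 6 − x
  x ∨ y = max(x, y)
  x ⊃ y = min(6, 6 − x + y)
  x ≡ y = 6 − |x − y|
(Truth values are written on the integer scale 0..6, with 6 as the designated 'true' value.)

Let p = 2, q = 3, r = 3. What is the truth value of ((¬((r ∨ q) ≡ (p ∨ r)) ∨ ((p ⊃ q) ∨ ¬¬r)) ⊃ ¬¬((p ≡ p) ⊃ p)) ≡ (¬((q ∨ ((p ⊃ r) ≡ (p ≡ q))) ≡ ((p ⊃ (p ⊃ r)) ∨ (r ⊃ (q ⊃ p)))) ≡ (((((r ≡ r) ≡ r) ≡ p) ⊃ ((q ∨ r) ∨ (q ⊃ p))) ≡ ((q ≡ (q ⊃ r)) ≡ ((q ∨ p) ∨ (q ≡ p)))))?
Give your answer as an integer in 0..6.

5

r ∨ q = 3 ∨ 3 = 3
p ∨ r = 2 ∨ 3 = 3
(r ∨ q) ≡ (p ∨ r) = 3 ≡ 3 = 6
¬((r ∨ q) ≡ (p ∨ r)) = ¬6 = 0
p ⊃ q = 2 ⊃ 3 = 6
¬r = ¬3 = 3
¬¬r = ¬3 = 3
(p ⊃ q) ∨ ¬¬r = 6 ∨ 3 = 6
¬((r ∨ q) ≡ (p ∨ r)) ∨ ((p ⊃ q) ∨ ¬¬r) = 0 ∨ 6 = 6
p ≡ p = 2 ≡ 2 = 6
(p ≡ p) ⊃ p = 6 ⊃ 2 = 2
¬((p ≡ p) ⊃ p) = ¬2 = 4
¬¬((p ≡ p) ⊃ p) = ¬4 = 2
(¬((r ∨ q) ≡ (p ∨ r)) ∨ ((p ⊃ q) ∨ ¬¬r)) ⊃ ¬¬((p ≡ p) ⊃ p) = 6 ⊃ 2 = 2
p ⊃ r = 2 ⊃ 3 = 6
p ≡ q = 2 ≡ 3 = 5
(p ⊃ r) ≡ (p ≡ q) = 6 ≡ 5 = 5
q ∨ ((p ⊃ r) ≡ (p ≡ q)) = 3 ∨ 5 = 5
p ⊃ r = 2 ⊃ 3 = 6
p ⊃ (p ⊃ r) = 2 ⊃ 6 = 6
q ⊃ p = 3 ⊃ 2 = 5
r ⊃ (q ⊃ p) = 3 ⊃ 5 = 6
(p ⊃ (p ⊃ r)) ∨ (r ⊃ (q ⊃ p)) = 6 ∨ 6 = 6
(q ∨ ((p ⊃ r) ≡ (p ≡ q))) ≡ ((p ⊃ (p ⊃ r)) ∨ (r ⊃ (q ⊃ p))) = 5 ≡ 6 = 5
¬((q ∨ ((p ⊃ r) ≡ (p ≡ q))) ≡ ((p ⊃ (p ⊃ r)) ∨ (r ⊃ (q ⊃ p)))) = ¬5 = 1
r ≡ r = 3 ≡ 3 = 6
(r ≡ r) ≡ r = 6 ≡ 3 = 3
((r ≡ r) ≡ r) ≡ p = 3 ≡ 2 = 5
q ∨ r = 3 ∨ 3 = 3
q ⊃ p = 3 ⊃ 2 = 5
(q ∨ r) ∨ (q ⊃ p) = 3 ∨ 5 = 5
(((r ≡ r) ≡ r) ≡ p) ⊃ ((q ∨ r) ∨ (q ⊃ p)) = 5 ⊃ 5 = 6
q ⊃ r = 3 ⊃ 3 = 6
q ≡ (q ⊃ r) = 3 ≡ 6 = 3
q ∨ p = 3 ∨ 2 = 3
q ≡ p = 3 ≡ 2 = 5
(q ∨ p) ∨ (q ≡ p) = 3 ∨ 5 = 5
(q ≡ (q ⊃ r)) ≡ ((q ∨ p) ∨ (q ≡ p)) = 3 ≡ 5 = 4
((((r ≡ r) ≡ r) ≡ p) ⊃ ((q ∨ r) ∨ (q ⊃ p))) ≡ ((q ≡ (q ⊃ r)) ≡ ((q ∨ p) ∨ (q ≡ p))) = 6 ≡ 4 = 4
¬((q ∨ ((p ⊃ r) ≡ (p ≡ q))) ≡ ((p ⊃ (p ⊃ r)) ∨ (r ⊃ (q ⊃ p)))) ≡ (((((r ≡ r) ≡ r) ≡ p) ⊃ ((q ∨ r) ∨ (q ⊃ p))) ≡ ((q ≡ (q ⊃ r)) ≡ ((q ∨ p) ∨ (q ≡ p)))) = 1 ≡ 4 = 3
((¬((r ∨ q) ≡ (p ∨ r)) ∨ ((p ⊃ q) ∨ ¬¬r)) ⊃ ¬¬((p ≡ p) ⊃ p)) ≡ (¬((q ∨ ((p ⊃ r) ≡ (p ≡ q))) ≡ ((p ⊃ (p ⊃ r)) ∨ (r ⊃ (q ⊃ p)))) ≡ (((((r ≡ r) ≡ r) ≡ p) ⊃ ((q ∨ r) ∨ (q ⊃ p))) ≡ ((q ≡ (q ⊃ r)) ≡ ((q ∨ p) ∨ (q ≡ p))))) = 2 ≡ 3 = 5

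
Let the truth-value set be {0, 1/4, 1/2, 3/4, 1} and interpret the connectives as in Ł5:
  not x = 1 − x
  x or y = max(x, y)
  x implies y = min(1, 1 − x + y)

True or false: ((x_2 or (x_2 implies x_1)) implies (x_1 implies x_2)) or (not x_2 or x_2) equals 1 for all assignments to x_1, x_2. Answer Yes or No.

No

Counterexample: take x_1 = 1/2, x_2 = 1/4.
x_2 implies x_1 = 1/4 implies 1/2 = 1
x_2 or (x_2 implies x_1) = 1/4 or 1 = 1
x_1 implies x_2 = 1/2 implies 1/4 = 3/4
(x_2 or (x_2 implies x_1)) implies (x_1 implies x_2) = 1 implies 3/4 = 3/4
not x_2 = not 1/4 = 3/4
not x_2 or x_2 = 3/4 or 1/4 = 3/4
((x_2 or (x_2 implies x_1)) implies (x_1 implies x_2)) or (not x_2 or x_2) = 3/4 or 3/4 = 3/4
This gives 3/4 ≠ 1.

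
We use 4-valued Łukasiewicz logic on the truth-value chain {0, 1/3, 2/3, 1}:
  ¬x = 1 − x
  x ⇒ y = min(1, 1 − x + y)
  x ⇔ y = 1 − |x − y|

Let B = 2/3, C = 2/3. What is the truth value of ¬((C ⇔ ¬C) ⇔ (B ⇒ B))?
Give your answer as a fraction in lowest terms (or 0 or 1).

1/3

¬C = ¬2/3 = 1/3
C ⇔ ¬C = 2/3 ⇔ 1/3 = 2/3
B ⇒ B = 2/3 ⇒ 2/3 = 1
(C ⇔ ¬C) ⇔ (B ⇒ B) = 2/3 ⇔ 1 = 2/3
¬((C ⇔ ¬C) ⇔ (B ⇒ B)) = ¬2/3 = 1/3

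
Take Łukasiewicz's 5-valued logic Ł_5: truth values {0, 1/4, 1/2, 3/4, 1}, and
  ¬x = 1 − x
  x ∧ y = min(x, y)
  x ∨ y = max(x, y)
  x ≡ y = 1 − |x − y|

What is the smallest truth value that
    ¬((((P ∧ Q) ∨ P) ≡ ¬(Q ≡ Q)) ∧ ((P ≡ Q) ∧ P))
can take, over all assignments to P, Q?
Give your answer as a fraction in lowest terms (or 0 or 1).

Take P = 1/2, Q = 0:
P ∧ Q = 1/2 ∧ 0 = 0
(P ∧ Q) ∨ P = 0 ∨ 1/2 = 1/2
Q ≡ Q = 0 ≡ 0 = 1
¬(Q ≡ Q) = ¬1 = 0
((P ∧ Q) ∨ P) ≡ ¬(Q ≡ Q) = 1/2 ≡ 0 = 1/2
P ≡ Q = 1/2 ≡ 0 = 1/2
(P ≡ Q) ∧ P = 1/2 ∧ 1/2 = 1/2
(((P ∧ Q) ∨ P) ≡ ¬(Q ≡ Q)) ∧ ((P ≡ Q) ∧ P) = 1/2 ∧ 1/2 = 1/2
¬((((P ∧ Q) ∨ P) ≡ ¬(Q ≡ Q)) ∧ ((P ≡ Q) ∧ P)) = ¬1/2 = 1/2
No assignment yields a value below 1/2, so this is the minimum.

1/2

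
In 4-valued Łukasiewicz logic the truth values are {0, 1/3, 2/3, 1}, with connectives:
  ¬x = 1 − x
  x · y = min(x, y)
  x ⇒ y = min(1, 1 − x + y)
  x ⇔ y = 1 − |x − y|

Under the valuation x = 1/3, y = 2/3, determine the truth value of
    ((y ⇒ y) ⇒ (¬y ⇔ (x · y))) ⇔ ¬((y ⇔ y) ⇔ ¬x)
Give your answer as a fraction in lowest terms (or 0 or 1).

1/3

y ⇒ y = 2/3 ⇒ 2/3 = 1
¬y = ¬2/3 = 1/3
x · y = 1/3 · 2/3 = 1/3
¬y ⇔ (x · y) = 1/3 ⇔ 1/3 = 1
(y ⇒ y) ⇒ (¬y ⇔ (x · y)) = 1 ⇒ 1 = 1
y ⇔ y = 2/3 ⇔ 2/3 = 1
¬x = ¬1/3 = 2/3
(y ⇔ y) ⇔ ¬x = 1 ⇔ 2/3 = 2/3
¬((y ⇔ y) ⇔ ¬x) = ¬2/3 = 1/3
((y ⇒ y) ⇒ (¬y ⇔ (x · y))) ⇔ ¬((y ⇔ y) ⇔ ¬x) = 1 ⇔ 1/3 = 1/3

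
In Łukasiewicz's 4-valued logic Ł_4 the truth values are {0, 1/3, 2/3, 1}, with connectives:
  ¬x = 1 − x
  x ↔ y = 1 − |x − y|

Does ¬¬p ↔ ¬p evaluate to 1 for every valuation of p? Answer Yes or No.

No

Counterexample: take p = 0.
¬p = ¬0 = 1
¬¬p = ¬1 = 0
¬p = ¬0 = 1
¬¬p ↔ ¬p = 0 ↔ 1 = 0
This gives 0 ≠ 1.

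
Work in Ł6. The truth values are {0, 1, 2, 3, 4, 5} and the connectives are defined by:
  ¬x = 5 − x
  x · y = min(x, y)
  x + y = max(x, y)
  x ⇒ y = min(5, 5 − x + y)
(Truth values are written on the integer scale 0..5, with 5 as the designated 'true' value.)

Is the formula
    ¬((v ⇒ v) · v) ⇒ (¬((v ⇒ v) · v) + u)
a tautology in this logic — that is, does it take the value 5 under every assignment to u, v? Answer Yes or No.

Yes

At u = 5, v = 3, for instance:
v ⇒ v = 3 ⇒ 3 = 5
(v ⇒ v) · v = 5 · 3 = 3
¬((v ⇒ v) · v) = ¬3 = 2
¬((v ⇒ v) · v) + u = 2 + 5 = 5
¬((v ⇒ v) · v) ⇒ (¬((v ⇒ v) · v) + u) = 2 ⇒ 5 = 5
and checking the remaining 35 assignments likewise gives ≥ 5 in every case.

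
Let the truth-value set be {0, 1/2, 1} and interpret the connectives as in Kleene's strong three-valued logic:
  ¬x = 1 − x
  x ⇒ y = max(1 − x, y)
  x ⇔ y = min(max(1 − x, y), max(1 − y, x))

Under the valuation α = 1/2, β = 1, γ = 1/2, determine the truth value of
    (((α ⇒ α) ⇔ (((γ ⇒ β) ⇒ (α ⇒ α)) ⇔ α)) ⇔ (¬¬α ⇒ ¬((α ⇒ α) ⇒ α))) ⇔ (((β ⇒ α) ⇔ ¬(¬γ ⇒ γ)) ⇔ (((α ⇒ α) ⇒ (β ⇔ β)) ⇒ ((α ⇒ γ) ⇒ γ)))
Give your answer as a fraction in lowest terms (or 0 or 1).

α ⇒ α = 1/2 ⇒ 1/2 = 1/2
γ ⇒ β = 1/2 ⇒ 1 = 1
α ⇒ α = 1/2 ⇒ 1/2 = 1/2
(γ ⇒ β) ⇒ (α ⇒ α) = 1 ⇒ 1/2 = 1/2
((γ ⇒ β) ⇒ (α ⇒ α)) ⇔ α = 1/2 ⇔ 1/2 = 1/2
(α ⇒ α) ⇔ (((γ ⇒ β) ⇒ (α ⇒ α)) ⇔ α) = 1/2 ⇔ 1/2 = 1/2
¬α = ¬1/2 = 1/2
¬¬α = ¬1/2 = 1/2
α ⇒ α = 1/2 ⇒ 1/2 = 1/2
(α ⇒ α) ⇒ α = 1/2 ⇒ 1/2 = 1/2
¬((α ⇒ α) ⇒ α) = ¬1/2 = 1/2
¬¬α ⇒ ¬((α ⇒ α) ⇒ α) = 1/2 ⇒ 1/2 = 1/2
((α ⇒ α) ⇔ (((γ ⇒ β) ⇒ (α ⇒ α)) ⇔ α)) ⇔ (¬¬α ⇒ ¬((α ⇒ α) ⇒ α)) = 1/2 ⇔ 1/2 = 1/2
β ⇒ α = 1 ⇒ 1/2 = 1/2
¬γ = ¬1/2 = 1/2
¬γ ⇒ γ = 1/2 ⇒ 1/2 = 1/2
¬(¬γ ⇒ γ) = ¬1/2 = 1/2
(β ⇒ α) ⇔ ¬(¬γ ⇒ γ) = 1/2 ⇔ 1/2 = 1/2
α ⇒ α = 1/2 ⇒ 1/2 = 1/2
β ⇔ β = 1 ⇔ 1 = 1
(α ⇒ α) ⇒ (β ⇔ β) = 1/2 ⇒ 1 = 1
α ⇒ γ = 1/2 ⇒ 1/2 = 1/2
(α ⇒ γ) ⇒ γ = 1/2 ⇒ 1/2 = 1/2
((α ⇒ α) ⇒ (β ⇔ β)) ⇒ ((α ⇒ γ) ⇒ γ) = 1 ⇒ 1/2 = 1/2
((β ⇒ α) ⇔ ¬(¬γ ⇒ γ)) ⇔ (((α ⇒ α) ⇒ (β ⇔ β)) ⇒ ((α ⇒ γ) ⇒ γ)) = 1/2 ⇔ 1/2 = 1/2
(((α ⇒ α) ⇔ (((γ ⇒ β) ⇒ (α ⇒ α)) ⇔ α)) ⇔ (¬¬α ⇒ ¬((α ⇒ α) ⇒ α))) ⇔ (((β ⇒ α) ⇔ ¬(¬γ ⇒ γ)) ⇔ (((α ⇒ α) ⇒ (β ⇔ β)) ⇒ ((α ⇒ γ) ⇒ γ))) = 1/2 ⇔ 1/2 = 1/2

1/2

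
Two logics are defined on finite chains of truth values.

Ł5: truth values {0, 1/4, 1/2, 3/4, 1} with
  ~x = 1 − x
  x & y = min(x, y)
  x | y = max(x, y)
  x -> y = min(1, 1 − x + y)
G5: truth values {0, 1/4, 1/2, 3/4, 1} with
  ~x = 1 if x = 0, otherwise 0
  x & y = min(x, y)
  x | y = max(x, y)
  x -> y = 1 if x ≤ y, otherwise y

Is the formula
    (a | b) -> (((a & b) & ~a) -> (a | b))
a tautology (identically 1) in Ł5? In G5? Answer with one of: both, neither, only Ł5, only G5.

In Ł5: every assignment gives 1 — tautology.
In G5: every assignment gives 1 — tautology.

both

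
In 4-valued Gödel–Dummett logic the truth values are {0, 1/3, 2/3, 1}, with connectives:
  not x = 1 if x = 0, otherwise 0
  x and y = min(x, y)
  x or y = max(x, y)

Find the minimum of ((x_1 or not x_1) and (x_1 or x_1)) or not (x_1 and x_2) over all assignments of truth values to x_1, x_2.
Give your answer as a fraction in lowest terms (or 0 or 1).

1/3

Take x_1 = 1/3, x_2 = 1/3:
not x_1 = not 1/3 = 0
x_1 or not x_1 = 1/3 or 0 = 1/3
x_1 or x_1 = 1/3 or 1/3 = 1/3
(x_1 or not x_1) and (x_1 or x_1) = 1/3 and 1/3 = 1/3
x_1 and x_2 = 1/3 and 1/3 = 1/3
not (x_1 and x_2) = not 1/3 = 0
((x_1 or not x_1) and (x_1 or x_1)) or not (x_1 and x_2) = 1/3 or 0 = 1/3
No assignment yields a value below 1/3, so this is the minimum.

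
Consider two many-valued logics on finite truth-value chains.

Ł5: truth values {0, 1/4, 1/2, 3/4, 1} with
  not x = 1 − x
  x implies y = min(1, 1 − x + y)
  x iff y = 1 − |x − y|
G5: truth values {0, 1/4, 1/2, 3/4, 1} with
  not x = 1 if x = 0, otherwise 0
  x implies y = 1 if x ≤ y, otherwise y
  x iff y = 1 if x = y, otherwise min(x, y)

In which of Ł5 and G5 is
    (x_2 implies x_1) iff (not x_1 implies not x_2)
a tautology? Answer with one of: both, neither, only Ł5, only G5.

In Ł5: every assignment gives 1 — tautology.
In G5: at x_1 = 1/4, x_2 = 1/2 the value is 1/4 — not a tautology.

only Ł5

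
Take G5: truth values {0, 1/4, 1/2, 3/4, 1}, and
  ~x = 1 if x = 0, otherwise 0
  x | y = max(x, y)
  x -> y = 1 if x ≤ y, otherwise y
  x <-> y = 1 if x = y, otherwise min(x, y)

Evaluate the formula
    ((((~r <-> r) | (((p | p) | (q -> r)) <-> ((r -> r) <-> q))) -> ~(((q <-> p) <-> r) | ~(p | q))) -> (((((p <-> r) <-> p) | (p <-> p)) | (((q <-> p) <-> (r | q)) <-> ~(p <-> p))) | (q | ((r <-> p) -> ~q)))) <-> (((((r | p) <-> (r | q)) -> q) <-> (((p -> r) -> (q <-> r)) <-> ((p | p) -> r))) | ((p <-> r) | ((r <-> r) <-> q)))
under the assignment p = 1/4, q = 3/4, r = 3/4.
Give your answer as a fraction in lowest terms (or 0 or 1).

3/4

~r = ~3/4 = 0
~r <-> r = 0 <-> 3/4 = 0
p | p = 1/4 | 1/4 = 1/4
q -> r = 3/4 -> 3/4 = 1
(p | p) | (q -> r) = 1/4 | 1 = 1
r -> r = 3/4 -> 3/4 = 1
(r -> r) <-> q = 1 <-> 3/4 = 3/4
((p | p) | (q -> r)) <-> ((r -> r) <-> q) = 1 <-> 3/4 = 3/4
(~r <-> r) | (((p | p) | (q -> r)) <-> ((r -> r) <-> q)) = 0 | 3/4 = 3/4
q <-> p = 3/4 <-> 1/4 = 1/4
(q <-> p) <-> r = 1/4 <-> 3/4 = 1/4
p | q = 1/4 | 3/4 = 3/4
~(p | q) = ~3/4 = 0
((q <-> p) <-> r) | ~(p | q) = 1/4 | 0 = 1/4
~(((q <-> p) <-> r) | ~(p | q)) = ~1/4 = 0
((~r <-> r) | (((p | p) | (q -> r)) <-> ((r -> r) <-> q))) -> ~(((q <-> p) <-> r) | ~(p | q)) = 3/4 -> 0 = 0
p <-> r = 1/4 <-> 3/4 = 1/4
(p <-> r) <-> p = 1/4 <-> 1/4 = 1
p <-> p = 1/4 <-> 1/4 = 1
((p <-> r) <-> p) | (p <-> p) = 1 | 1 = 1
q <-> p = 3/4 <-> 1/4 = 1/4
r | q = 3/4 | 3/4 = 3/4
(q <-> p) <-> (r | q) = 1/4 <-> 3/4 = 1/4
p <-> p = 1/4 <-> 1/4 = 1
~(p <-> p) = ~1 = 0
((q <-> p) <-> (r | q)) <-> ~(p <-> p) = 1/4 <-> 0 = 0
(((p <-> r) <-> p) | (p <-> p)) | (((q <-> p) <-> (r | q)) <-> ~(p <-> p)) = 1 | 0 = 1
r <-> p = 3/4 <-> 1/4 = 1/4
~q = ~3/4 = 0
(r <-> p) -> ~q = 1/4 -> 0 = 0
q | ((r <-> p) -> ~q) = 3/4 | 0 = 3/4
((((p <-> r) <-> p) | (p <-> p)) | (((q <-> p) <-> (r | q)) <-> ~(p <-> p))) | (q | ((r <-> p) -> ~q)) = 1 | 3/4 = 1
(((~r <-> r) | (((p | p) | (q -> r)) <-> ((r -> r) <-> q))) -> ~(((q <-> p) <-> r) | ~(p | q))) -> (((((p <-> r) <-> p) | (p <-> p)) | (((q <-> p) <-> (r | q)) <-> ~(p <-> p))) | (q | ((r <-> p) -> ~q))) = 0 -> 1 = 1
r | p = 3/4 | 1/4 = 3/4
r | q = 3/4 | 3/4 = 3/4
(r | p) <-> (r | q) = 3/4 <-> 3/4 = 1
((r | p) <-> (r | q)) -> q = 1 -> 3/4 = 3/4
p -> r = 1/4 -> 3/4 = 1
q <-> r = 3/4 <-> 3/4 = 1
(p -> r) -> (q <-> r) = 1 -> 1 = 1
p | p = 1/4 | 1/4 = 1/4
(p | p) -> r = 1/4 -> 3/4 = 1
((p -> r) -> (q <-> r)) <-> ((p | p) -> r) = 1 <-> 1 = 1
(((r | p) <-> (r | q)) -> q) <-> (((p -> r) -> (q <-> r)) <-> ((p | p) -> r)) = 3/4 <-> 1 = 3/4
p <-> r = 1/4 <-> 3/4 = 1/4
r <-> r = 3/4 <-> 3/4 = 1
(r <-> r) <-> q = 1 <-> 3/4 = 3/4
(p <-> r) | ((r <-> r) <-> q) = 1/4 | 3/4 = 3/4
((((r | p) <-> (r | q)) -> q) <-> (((p -> r) -> (q <-> r)) <-> ((p | p) -> r))) | ((p <-> r) | ((r <-> r) <-> q)) = 3/4 | 3/4 = 3/4
((((~r <-> r) | (((p | p) | (q -> r)) <-> ((r -> r) <-> q))) -> ~(((q <-> p) <-> r) | ~(p | q))) -> (((((p <-> r) <-> p) | (p <-> p)) | (((q <-> p) <-> (r | q)) <-> ~(p <-> p))) | (q | ((r <-> p) -> ~q)))) <-> (((((r | p) <-> (r | q)) -> q) <-> (((p -> r) -> (q <-> r)) <-> ((p | p) -> r))) | ((p <-> r) | ((r <-> r) <-> q))) = 1 <-> 3/4 = 3/4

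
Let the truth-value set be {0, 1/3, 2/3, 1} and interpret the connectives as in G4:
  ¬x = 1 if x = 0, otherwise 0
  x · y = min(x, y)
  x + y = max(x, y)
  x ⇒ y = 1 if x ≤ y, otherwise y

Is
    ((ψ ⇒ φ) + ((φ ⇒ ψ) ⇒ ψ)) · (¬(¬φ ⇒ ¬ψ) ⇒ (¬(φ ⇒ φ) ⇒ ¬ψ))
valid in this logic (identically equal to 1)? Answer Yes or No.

Counterexample: take φ = 0, ψ = 1/3.
ψ ⇒ φ = 1/3 ⇒ 0 = 0
φ ⇒ ψ = 0 ⇒ 1/3 = 1
(φ ⇒ ψ) ⇒ ψ = 1 ⇒ 1/3 = 1/3
(ψ ⇒ φ) + ((φ ⇒ ψ) ⇒ ψ) = 0 + 1/3 = 1/3
¬φ = ¬0 = 1
¬ψ = ¬1/3 = 0
¬φ ⇒ ¬ψ = 1 ⇒ 0 = 0
¬(¬φ ⇒ ¬ψ) = ¬0 = 1
φ ⇒ φ = 0 ⇒ 0 = 1
¬(φ ⇒ φ) = ¬1 = 0
¬ψ = ¬1/3 = 0
¬(φ ⇒ φ) ⇒ ¬ψ = 0 ⇒ 0 = 1
¬(¬φ ⇒ ¬ψ) ⇒ (¬(φ ⇒ φ) ⇒ ¬ψ) = 1 ⇒ 1 = 1
((ψ ⇒ φ) + ((φ ⇒ ψ) ⇒ ψ)) · (¬(¬φ ⇒ ¬ψ) ⇒ (¬(φ ⇒ φ) ⇒ ¬ψ)) = 1/3 · 1 = 1/3
This gives 1/3 ≠ 1.

No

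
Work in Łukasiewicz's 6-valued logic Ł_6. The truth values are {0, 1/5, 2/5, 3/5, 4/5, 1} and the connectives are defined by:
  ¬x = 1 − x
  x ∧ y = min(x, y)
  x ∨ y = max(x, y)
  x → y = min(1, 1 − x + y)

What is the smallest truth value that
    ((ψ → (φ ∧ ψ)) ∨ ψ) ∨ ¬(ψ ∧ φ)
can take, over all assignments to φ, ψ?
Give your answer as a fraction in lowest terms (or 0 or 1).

Take φ = 1/5, ψ = 2/5:
φ ∧ ψ = 1/5 ∧ 2/5 = 1/5
ψ → (φ ∧ ψ) = 2/5 → 1/5 = 4/5
(ψ → (φ ∧ ψ)) ∨ ψ = 4/5 ∨ 2/5 = 4/5
ψ ∧ φ = 2/5 ∧ 1/5 = 1/5
¬(ψ ∧ φ) = ¬1/5 = 4/5
((ψ → (φ ∧ ψ)) ∨ ψ) ∨ ¬(ψ ∧ φ) = 4/5 ∨ 4/5 = 4/5
No assignment yields a value below 4/5, so this is the minimum.

4/5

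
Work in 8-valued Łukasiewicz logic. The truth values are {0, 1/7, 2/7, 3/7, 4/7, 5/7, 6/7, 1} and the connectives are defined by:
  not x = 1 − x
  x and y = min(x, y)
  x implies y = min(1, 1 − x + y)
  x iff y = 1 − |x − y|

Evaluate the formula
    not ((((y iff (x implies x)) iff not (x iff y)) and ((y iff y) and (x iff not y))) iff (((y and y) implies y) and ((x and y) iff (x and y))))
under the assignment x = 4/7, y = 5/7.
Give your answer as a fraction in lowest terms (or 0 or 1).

4/7

x implies x = 4/7 implies 4/7 = 1
y iff (x implies x) = 5/7 iff 1 = 5/7
x iff y = 4/7 iff 5/7 = 6/7
not (x iff y) = not 6/7 = 1/7
(y iff (x implies x)) iff not (x iff y) = 5/7 iff 1/7 = 3/7
y iff y = 5/7 iff 5/7 = 1
not y = not 5/7 = 2/7
x iff not y = 4/7 iff 2/7 = 5/7
(y iff y) and (x iff not y) = 1 and 5/7 = 5/7
((y iff (x implies x)) iff not (x iff y)) and ((y iff y) and (x iff not y)) = 3/7 and 5/7 = 3/7
y and y = 5/7 and 5/7 = 5/7
(y and y) implies y = 5/7 implies 5/7 = 1
x and y = 4/7 and 5/7 = 4/7
x and y = 4/7 and 5/7 = 4/7
(x and y) iff (x and y) = 4/7 iff 4/7 = 1
((y and y) implies y) and ((x and y) iff (x and y)) = 1 and 1 = 1
(((y iff (x implies x)) iff not (x iff y)) and ((y iff y) and (x iff not y))) iff (((y and y) implies y) and ((x and y) iff (x and y))) = 3/7 iff 1 = 3/7
not ((((y iff (x implies x)) iff not (x iff y)) and ((y iff y) and (x iff not y))) iff (((y and y) implies y) and ((x and y) iff (x and y)))) = not 3/7 = 4/7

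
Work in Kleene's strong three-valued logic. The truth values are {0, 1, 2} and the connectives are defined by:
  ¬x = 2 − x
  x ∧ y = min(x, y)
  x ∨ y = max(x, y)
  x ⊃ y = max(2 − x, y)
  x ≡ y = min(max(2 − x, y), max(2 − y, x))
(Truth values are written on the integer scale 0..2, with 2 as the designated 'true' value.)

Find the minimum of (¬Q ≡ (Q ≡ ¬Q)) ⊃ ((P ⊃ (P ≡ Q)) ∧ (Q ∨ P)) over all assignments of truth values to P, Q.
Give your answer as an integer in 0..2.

Take P = 0, Q = 1:
¬Q = ¬1 = 1
¬Q = ¬1 = 1
Q ≡ ¬Q = 1 ≡ 1 = 1
¬Q ≡ (Q ≡ ¬Q) = 1 ≡ 1 = 1
P ≡ Q = 0 ≡ 1 = 1
P ⊃ (P ≡ Q) = 0 ⊃ 1 = 2
Q ∨ P = 1 ∨ 0 = 1
(P ⊃ (P ≡ Q)) ∧ (Q ∨ P) = 2 ∧ 1 = 1
(¬Q ≡ (Q ≡ ¬Q)) ⊃ ((P ⊃ (P ≡ Q)) ∧ (Q ∨ P)) = 1 ⊃ 1 = 1
No assignment yields a value below 1, so this is the minimum.

1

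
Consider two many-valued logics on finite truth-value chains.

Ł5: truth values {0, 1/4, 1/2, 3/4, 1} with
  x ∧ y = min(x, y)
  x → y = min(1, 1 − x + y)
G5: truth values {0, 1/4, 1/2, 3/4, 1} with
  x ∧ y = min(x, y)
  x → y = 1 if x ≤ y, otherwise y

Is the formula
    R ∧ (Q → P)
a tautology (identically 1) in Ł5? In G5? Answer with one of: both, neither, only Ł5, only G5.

In Ł5: at P = 0, Q = 0, R = 0 the value is 0 — not a tautology.
In G5: at P = 0, Q = 0, R = 0 the value is 0 — not a tautology.

neither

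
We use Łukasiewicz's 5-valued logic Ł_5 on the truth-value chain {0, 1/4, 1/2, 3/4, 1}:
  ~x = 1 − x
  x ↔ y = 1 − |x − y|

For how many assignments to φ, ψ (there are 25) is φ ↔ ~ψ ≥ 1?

value 1: 5 assignments (counts)
value 3/4: 8 assignments
value 1/2: 6 assignments
value 1/4: 4 assignments
value 0: 2 assignments
So 5 of the 25 assignments meet the threshold.

5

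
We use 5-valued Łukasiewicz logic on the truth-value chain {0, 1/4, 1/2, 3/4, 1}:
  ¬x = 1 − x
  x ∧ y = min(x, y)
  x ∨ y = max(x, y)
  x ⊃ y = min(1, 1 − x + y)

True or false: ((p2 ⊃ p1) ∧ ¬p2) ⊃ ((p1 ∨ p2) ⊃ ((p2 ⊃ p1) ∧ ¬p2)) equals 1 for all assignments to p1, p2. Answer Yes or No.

Yes

At p1 = 1, p2 = 1/2, for instance:
p2 ⊃ p1 = 1/2 ⊃ 1 = 1
¬p2 = ¬1/2 = 1/2
(p2 ⊃ p1) ∧ ¬p2 = 1 ∧ 1/2 = 1/2
p1 ∨ p2 = 1 ∨ 1/2 = 1
(p1 ∨ p2) ⊃ ((p2 ⊃ p1) ∧ ¬p2) = 1 ⊃ 1/2 = 1/2
((p2 ⊃ p1) ∧ ¬p2) ⊃ ((p1 ∨ p2) ⊃ ((p2 ⊃ p1) ∧ ¬p2)) = 1/2 ⊃ 1/2 = 1
and checking the remaining 24 assignments likewise gives ≥ 1 in every case.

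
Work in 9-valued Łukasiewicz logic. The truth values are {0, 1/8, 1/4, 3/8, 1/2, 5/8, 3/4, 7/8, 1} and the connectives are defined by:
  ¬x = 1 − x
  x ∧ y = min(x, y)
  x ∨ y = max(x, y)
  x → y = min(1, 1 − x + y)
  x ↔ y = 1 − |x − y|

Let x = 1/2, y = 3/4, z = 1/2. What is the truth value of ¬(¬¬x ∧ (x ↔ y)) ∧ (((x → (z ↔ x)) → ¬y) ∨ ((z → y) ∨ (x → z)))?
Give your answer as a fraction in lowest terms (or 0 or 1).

1/2

¬x = ¬1/2 = 1/2
¬¬x = ¬1/2 = 1/2
x ↔ y = 1/2 ↔ 3/4 = 3/4
¬¬x ∧ (x ↔ y) = 1/2 ∧ 3/4 = 1/2
¬(¬¬x ∧ (x ↔ y)) = ¬1/2 = 1/2
z ↔ x = 1/2 ↔ 1/2 = 1
x → (z ↔ x) = 1/2 → 1 = 1
¬y = ¬3/4 = 1/4
(x → (z ↔ x)) → ¬y = 1 → 1/4 = 1/4
z → y = 1/2 → 3/4 = 1
x → z = 1/2 → 1/2 = 1
(z → y) ∨ (x → z) = 1 ∨ 1 = 1
((x → (z ↔ x)) → ¬y) ∨ ((z → y) ∨ (x → z)) = 1/4 ∨ 1 = 1
¬(¬¬x ∧ (x ↔ y)) ∧ (((x → (z ↔ x)) → ¬y) ∨ ((z → y) ∨ (x → z))) = 1/2 ∧ 1 = 1/2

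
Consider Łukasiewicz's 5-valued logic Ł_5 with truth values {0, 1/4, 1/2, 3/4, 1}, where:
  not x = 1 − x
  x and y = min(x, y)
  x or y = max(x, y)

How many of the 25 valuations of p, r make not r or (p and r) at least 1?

value 1: 6 assignments (counts)
value 3/4: 8 assignments
value 1/2: 7 assignments
value 1/4: 3 assignments
value 0: 1 assignment
So 6 of the 25 assignments meet the threshold.

6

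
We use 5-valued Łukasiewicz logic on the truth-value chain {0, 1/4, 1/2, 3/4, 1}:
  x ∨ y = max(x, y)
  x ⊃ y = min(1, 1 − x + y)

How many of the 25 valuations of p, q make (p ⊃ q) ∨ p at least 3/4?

value 1: 19 assignments (counts)
value 3/4: 5 assignments (counts)
value 1/2: 1 assignment
So 24 of the 25 assignments meet the threshold.

24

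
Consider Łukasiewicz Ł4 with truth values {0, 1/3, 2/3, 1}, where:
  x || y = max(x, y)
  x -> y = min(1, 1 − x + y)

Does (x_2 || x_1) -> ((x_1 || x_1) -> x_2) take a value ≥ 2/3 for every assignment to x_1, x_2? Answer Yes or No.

No

Counterexample: take x_1 = 1, x_2 = 0.
x_2 || x_1 = 0 || 1 = 1
x_1 || x_1 = 1 || 1 = 1
(x_1 || x_1) -> x_2 = 1 -> 0 = 0
(x_2 || x_1) -> ((x_1 || x_1) -> x_2) = 1 -> 0 = 0
This gives 0, which is below 2/3.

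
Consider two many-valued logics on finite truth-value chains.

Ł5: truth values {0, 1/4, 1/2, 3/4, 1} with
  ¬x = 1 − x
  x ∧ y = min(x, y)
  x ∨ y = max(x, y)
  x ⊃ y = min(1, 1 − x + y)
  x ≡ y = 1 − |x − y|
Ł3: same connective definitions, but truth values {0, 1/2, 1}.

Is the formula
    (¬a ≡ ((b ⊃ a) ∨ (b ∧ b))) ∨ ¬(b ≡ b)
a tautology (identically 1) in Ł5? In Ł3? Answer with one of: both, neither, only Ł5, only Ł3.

In Ł5: at a = 0, b = 1/4 the value is 3/4 — not a tautology.
In Ł3: at a = 0, b = 1/2 the value is 1/2 — not a tautology.

neither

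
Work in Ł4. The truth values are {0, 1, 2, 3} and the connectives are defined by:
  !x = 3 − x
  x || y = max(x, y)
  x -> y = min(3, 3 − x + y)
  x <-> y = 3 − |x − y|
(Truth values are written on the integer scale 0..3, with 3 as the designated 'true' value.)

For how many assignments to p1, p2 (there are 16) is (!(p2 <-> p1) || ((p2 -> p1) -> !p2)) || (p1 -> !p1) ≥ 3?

p1 = 0, p2 = 0 ↦ 3  ≥
p1 = 0, p2 = 1 ↦ 3  ≥
p1 = 0, p2 = 2 ↦ 3  ≥
p1 = 0, p2 = 3 ↦ 3  ≥
p1 = 1, p2 = 0 ↦ 3  ≥
p1 = 1, p2 = 1 ↦ 3  ≥
p1 = 1, p2 = 2 ↦ 3  ≥
p1 = 1, p2 = 3 ↦ 3  ≥
p1 = 2, p2 = 0 ↦ 3  ≥
p1 = 2, p2 = 1 ↦ 2  <
p1 = 2, p2 = 2 ↦ 2  <
p1 = 2, p2 = 3 ↦ 2  <
p1 = 3, p2 = 0 ↦ 3  ≥
p1 = 3, p2 = 1 ↦ 2  <
p1 = 3, p2 = 2 ↦ 1  <
p1 = 3, p2 = 3 ↦ 0  <
So 10 of the 16 assignments meet the threshold.

10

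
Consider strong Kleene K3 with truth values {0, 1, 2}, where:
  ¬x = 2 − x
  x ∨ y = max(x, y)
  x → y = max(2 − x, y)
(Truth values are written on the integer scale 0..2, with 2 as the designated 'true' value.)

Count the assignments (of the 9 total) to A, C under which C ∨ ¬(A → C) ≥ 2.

A = 0, C = 0 ↦ 0  <
A = 0, C = 1 ↦ 1  <
A = 0, C = 2 ↦ 2  ≥
A = 1, C = 0 ↦ 1  <
A = 1, C = 1 ↦ 1  <
A = 1, C = 2 ↦ 2  ≥
A = 2, C = 0 ↦ 2  ≥
A = 2, C = 1 ↦ 1  <
A = 2, C = 2 ↦ 2  ≥
So 4 of the 9 assignments meet the threshold.

4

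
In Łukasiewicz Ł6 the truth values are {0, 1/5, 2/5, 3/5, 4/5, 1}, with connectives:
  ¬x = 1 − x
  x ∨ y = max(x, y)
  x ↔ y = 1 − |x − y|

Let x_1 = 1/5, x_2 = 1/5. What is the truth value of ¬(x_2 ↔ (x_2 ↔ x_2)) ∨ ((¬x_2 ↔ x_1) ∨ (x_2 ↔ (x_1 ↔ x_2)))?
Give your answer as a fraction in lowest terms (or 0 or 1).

4/5

x_2 ↔ x_2 = 1/5 ↔ 1/5 = 1
x_2 ↔ (x_2 ↔ x_2) = 1/5 ↔ 1 = 1/5
¬(x_2 ↔ (x_2 ↔ x_2)) = ¬1/5 = 4/5
¬x_2 = ¬1/5 = 4/5
¬x_2 ↔ x_1 = 4/5 ↔ 1/5 = 2/5
x_1 ↔ x_2 = 1/5 ↔ 1/5 = 1
x_2 ↔ (x_1 ↔ x_2) = 1/5 ↔ 1 = 1/5
(¬x_2 ↔ x_1) ∨ (x_2 ↔ (x_1 ↔ x_2)) = 2/5 ∨ 1/5 = 2/5
¬(x_2 ↔ (x_2 ↔ x_2)) ∨ ((¬x_2 ↔ x_1) ∨ (x_2 ↔ (x_1 ↔ x_2))) = 4/5 ∨ 2/5 = 4/5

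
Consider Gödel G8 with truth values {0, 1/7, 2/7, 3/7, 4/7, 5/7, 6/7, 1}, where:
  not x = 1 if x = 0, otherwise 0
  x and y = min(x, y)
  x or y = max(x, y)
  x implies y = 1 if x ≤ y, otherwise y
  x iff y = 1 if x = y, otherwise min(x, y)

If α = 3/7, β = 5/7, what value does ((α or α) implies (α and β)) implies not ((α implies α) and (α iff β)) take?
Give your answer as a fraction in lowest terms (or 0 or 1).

0

α or α = 3/7 or 3/7 = 3/7
α and β = 3/7 and 5/7 = 3/7
(α or α) implies (α and β) = 3/7 implies 3/7 = 1
α implies α = 3/7 implies 3/7 = 1
α iff β = 3/7 iff 5/7 = 3/7
(α implies α) and (α iff β) = 1 and 3/7 = 3/7
not ((α implies α) and (α iff β)) = not 3/7 = 0
((α or α) implies (α and β)) implies not ((α implies α) and (α iff β)) = 1 implies 0 = 0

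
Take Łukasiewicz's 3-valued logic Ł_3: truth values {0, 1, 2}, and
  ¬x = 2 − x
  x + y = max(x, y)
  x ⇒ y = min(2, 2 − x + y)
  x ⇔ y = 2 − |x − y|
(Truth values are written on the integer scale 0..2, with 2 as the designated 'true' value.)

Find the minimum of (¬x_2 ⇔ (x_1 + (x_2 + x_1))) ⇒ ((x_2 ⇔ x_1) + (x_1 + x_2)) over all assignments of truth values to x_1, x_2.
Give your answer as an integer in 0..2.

1

Take x_1 = 0, x_2 = 1:
¬x_2 = ¬1 = 1
x_2 + x_1 = 1 + 0 = 1
x_1 + (x_2 + x_1) = 0 + 1 = 1
¬x_2 ⇔ (x_1 + (x_2 + x_1)) = 1 ⇔ 1 = 2
x_2 ⇔ x_1 = 1 ⇔ 0 = 1
x_1 + x_2 = 0 + 1 = 1
(x_2 ⇔ x_1) + (x_1 + x_2) = 1 + 1 = 1
(¬x_2 ⇔ (x_1 + (x_2 + x_1))) ⇒ ((x_2 ⇔ x_1) + (x_1 + x_2)) = 2 ⇒ 1 = 1
No assignment yields a value below 1, so this is the minimum.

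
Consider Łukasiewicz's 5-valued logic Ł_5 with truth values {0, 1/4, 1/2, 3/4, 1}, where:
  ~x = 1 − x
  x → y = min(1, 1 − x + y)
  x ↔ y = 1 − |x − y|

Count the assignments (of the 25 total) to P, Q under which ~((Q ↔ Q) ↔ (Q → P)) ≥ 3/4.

value 1: 1 assignment (counts)
value 3/4: 2 assignments (counts)
value 1/2: 3 assignments
value 1/4: 4 assignments
value 0: 15 assignments
So 3 of the 25 assignments meet the threshold.

3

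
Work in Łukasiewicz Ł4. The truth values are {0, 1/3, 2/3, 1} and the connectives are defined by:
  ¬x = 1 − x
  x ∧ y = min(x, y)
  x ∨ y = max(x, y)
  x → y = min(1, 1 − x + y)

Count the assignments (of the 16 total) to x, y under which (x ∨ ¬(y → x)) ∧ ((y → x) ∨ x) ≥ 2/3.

8

x = 0, y = 0 ↦ 0  <
x = 0, y = 1/3 ↦ 1/3  <
x = 0, y = 2/3 ↦ 1/3  <
x = 0, y = 1 ↦ 0  <
x = 1/3, y = 0 ↦ 1/3  <
x = 1/3, y = 1/3 ↦ 1/3  <
x = 1/3, y = 2/3 ↦ 1/3  <
x = 1/3, y = 1 ↦ 1/3  <
x = 2/3, y = 0 ↦ 2/3  ≥
x = 2/3, y = 1/3 ↦ 2/3  ≥
x = 2/3, y = 2/3 ↦ 2/3  ≥
x = 2/3, y = 1 ↦ 2/3  ≥
x = 1, y = 0 ↦ 1  ≥
x = 1, y = 1/3 ↦ 1  ≥
x = 1, y = 2/3 ↦ 1  ≥
x = 1, y = 1 ↦ 1  ≥
So 8 of the 16 assignments meet the threshold.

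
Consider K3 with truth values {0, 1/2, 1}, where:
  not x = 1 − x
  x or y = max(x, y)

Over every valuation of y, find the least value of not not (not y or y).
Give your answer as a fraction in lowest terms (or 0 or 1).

1/2

Take y = 1/2:
not y = not 1/2 = 1/2
not y or y = 1/2 or 1/2 = 1/2
not (not y or y) = not 1/2 = 1/2
not not (not y or y) = not 1/2 = 1/2
No assignment yields a value below 1/2, so this is the minimum.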